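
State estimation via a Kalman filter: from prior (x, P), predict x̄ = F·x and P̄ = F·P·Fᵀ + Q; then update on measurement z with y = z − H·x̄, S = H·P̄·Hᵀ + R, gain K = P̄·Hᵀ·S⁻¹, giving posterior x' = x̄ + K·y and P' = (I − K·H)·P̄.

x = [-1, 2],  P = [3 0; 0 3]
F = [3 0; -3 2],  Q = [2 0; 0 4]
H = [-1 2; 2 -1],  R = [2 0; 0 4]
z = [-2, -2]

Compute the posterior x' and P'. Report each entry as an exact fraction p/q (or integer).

x' = [-162/161, -190/161]
P' = [2389/1610 150/161; 150/161 164/161]

x̄ = F·x = [-3, 7]
P̄ = F·P·Fᵀ + Q = [29 -27; -27 43]
y = z − H·x̄ = [-19, 11]
S = H·P̄·Hᵀ + R = [311 -279; -279 271]
K = P̄·Hᵀ·S⁻¹ = [611/3220 1639/3220; 89/161 34/161]
x' = x̄ + K·y = [-162/161, -190/161]
P' = (I − K·H)·P̄ = [2389/1610 150/161; 150/161 164/161]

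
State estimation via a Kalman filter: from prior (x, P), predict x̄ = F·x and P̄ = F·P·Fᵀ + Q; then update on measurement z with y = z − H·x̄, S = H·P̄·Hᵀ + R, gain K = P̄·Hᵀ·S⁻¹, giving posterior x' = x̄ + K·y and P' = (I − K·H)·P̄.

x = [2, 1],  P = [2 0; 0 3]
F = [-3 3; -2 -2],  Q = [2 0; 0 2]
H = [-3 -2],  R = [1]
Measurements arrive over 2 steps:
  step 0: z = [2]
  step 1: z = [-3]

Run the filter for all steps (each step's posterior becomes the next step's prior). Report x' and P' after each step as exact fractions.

step 0: x̄ = F·x = [-3, -6]
step 0: P̄ = F·P·Fᵀ + Q = [47 -6; -6 22]
step 0: y = z − H·x̄ = [-19]
step 0: S = H·P̄·Hᵀ + R = [440]
step 0: K = P̄·Hᵀ·S⁻¹ = [-129/440; -13/220]
step 0: x' = x̄ + K·y = [1131/440, -1073/220]
step 0: P' = (I − K·H)·P̄ = [4039/440 -2997/220; -2997/220 2251/110]
step 1: x̄ = F·x = [-9831/440, 203/44]
step 1: P̄ = F·P·Fᵀ + Q = [226159/440 -2979/44; -2979/44 255/22]
step 1: y = z − H·x̄ = [-26753/440]
step 1: S = H·P̄·Hᵀ + R = [1698791/440]
step 1: K = P̄·Hᵀ·S⁻¹ = [-618897/1698791; 2730/58579]
step 1: x' = x̄ + K·y = [-326052/1698791, 104272/58579]
step 1: P' = (I − K·H)·P̄ = [2644039/1698791 -126090/58579; -126090/58579 187770/58579]

step 0: x' = [1131/440, -1073/220], P' = [4039/440 -2997/220; -2997/220 2251/110]
step 1: x' = [-326052/1698791, 104272/58579], P' = [2644039/1698791 -126090/58579; -126090/58579 187770/58579]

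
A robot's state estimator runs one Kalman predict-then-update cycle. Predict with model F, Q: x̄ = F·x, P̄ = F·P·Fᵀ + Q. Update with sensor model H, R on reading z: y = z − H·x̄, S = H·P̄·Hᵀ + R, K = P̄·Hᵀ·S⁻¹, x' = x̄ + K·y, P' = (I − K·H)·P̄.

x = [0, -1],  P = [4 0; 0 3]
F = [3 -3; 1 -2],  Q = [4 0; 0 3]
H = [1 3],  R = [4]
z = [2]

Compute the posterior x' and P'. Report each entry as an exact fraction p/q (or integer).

x' = [167/422, 235/422]
P' = [3625/422 -999/422; -999/422 449/422]

x̄ = F·x = [3, 2]
P̄ = F·P·Fᵀ + Q = [67 30; 30 19]
y = z − H·x̄ = [-7]
S = H·P̄·Hᵀ + R = [422]
K = P̄·Hᵀ·S⁻¹ = [157/422; 87/422]
x' = x̄ + K·y = [167/422, 235/422]
P' = (I − K·H)·P̄ = [3625/422 -999/422; -999/422 449/422]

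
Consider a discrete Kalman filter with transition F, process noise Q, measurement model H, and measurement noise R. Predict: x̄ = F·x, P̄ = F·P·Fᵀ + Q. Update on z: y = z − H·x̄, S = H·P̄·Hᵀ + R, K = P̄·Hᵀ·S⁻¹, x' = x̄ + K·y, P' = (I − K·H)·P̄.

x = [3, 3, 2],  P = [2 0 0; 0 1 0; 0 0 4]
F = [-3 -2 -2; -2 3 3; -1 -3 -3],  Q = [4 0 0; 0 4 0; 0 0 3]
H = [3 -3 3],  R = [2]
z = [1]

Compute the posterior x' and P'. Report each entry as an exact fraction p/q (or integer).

x̄ = F·x = [-19, 9, -18]
P̄ = F·P·Fᵀ + Q = [42 -18 36; -18 57 -41; 36 -41 50]
y = z − H·x̄ = [139]
S = H·P̄·Hᵀ + R = [3053]
K = P̄·Hᵀ·S⁻¹ = [288/3053; -348/3053; 381/3053]
x' = x̄ + K·y = [-17975/3053, -20895/3053, -1995/3053]
P' = (I − K·H)·P̄ = [45282/3053 45270/3053 180/3053; 45270/3053 52917/3053 7415/3053; 180/3053 7415/3053 7489/3053]

x' = [-17975/3053, -20895/3053, -1995/3053]
P' = [45282/3053 45270/3053 180/3053; 45270/3053 52917/3053 7415/3053; 180/3053 7415/3053 7489/3053]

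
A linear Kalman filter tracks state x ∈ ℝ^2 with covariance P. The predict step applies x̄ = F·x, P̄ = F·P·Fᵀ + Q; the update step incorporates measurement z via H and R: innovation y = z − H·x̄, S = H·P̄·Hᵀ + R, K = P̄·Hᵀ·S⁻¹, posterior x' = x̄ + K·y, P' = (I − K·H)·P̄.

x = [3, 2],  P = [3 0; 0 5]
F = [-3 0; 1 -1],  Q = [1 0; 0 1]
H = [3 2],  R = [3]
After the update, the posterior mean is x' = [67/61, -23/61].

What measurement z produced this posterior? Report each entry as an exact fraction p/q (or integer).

z = [3]

x̄ = F·x = [-9, 1]
P̄ = F·P·Fᵀ + Q = [28 -9; -9 9]
S = H·P̄·Hᵀ + R = [183]
K = P̄·Hᵀ·S⁻¹ = [22/61; -3/61]
x' − x̄ = [616/61, -84/61] = K·y
y = (KᵀK)⁻¹·Kᵀ·(x' − x̄) = [28]
z = y + H·x̄ = [28] + [-25] = [3]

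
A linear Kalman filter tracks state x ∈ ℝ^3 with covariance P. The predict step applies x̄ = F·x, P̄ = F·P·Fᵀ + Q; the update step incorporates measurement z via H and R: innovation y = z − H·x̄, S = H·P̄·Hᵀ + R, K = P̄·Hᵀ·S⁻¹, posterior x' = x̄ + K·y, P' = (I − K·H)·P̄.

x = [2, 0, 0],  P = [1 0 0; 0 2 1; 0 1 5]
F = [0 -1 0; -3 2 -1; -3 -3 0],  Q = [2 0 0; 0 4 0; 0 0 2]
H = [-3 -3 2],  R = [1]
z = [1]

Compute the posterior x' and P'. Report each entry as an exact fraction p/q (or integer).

x' = [-1/5, -71/15, -62/9]
P' = [91/25 -18/25 22/5; -18/25 189/25 152/15; 22/5 152/15 197/9]

x̄ = F·x = [0, -6, -6]
P̄ = F·P·Fᵀ + Q = [4 -3 6; -3 22 0; 6 0 29]
y = z − H·x̄ = [-5]
S = H·P̄·Hᵀ + R = [225]
K = P̄·Hᵀ·S⁻¹ = [1/25; -19/75; 8/45]
x' = x̄ + K·y = [-1/5, -71/15, -62/9]
P' = (I − K·H)·P̄ = [91/25 -18/25 22/5; -18/25 189/25 152/15; 22/5 152/15 197/9]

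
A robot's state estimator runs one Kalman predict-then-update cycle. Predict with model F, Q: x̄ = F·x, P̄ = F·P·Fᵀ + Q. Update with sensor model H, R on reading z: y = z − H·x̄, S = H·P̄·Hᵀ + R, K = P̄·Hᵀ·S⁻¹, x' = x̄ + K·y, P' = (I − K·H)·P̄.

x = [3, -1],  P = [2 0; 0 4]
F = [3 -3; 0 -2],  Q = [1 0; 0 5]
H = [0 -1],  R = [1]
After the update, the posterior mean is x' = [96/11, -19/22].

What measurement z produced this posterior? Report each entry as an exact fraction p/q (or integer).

z = [1]

x̄ = F·x = [12, 2]
P̄ = F·P·Fᵀ + Q = [55 24; 24 21]
S = H·P̄·Hᵀ + R = [22]
K = P̄·Hᵀ·S⁻¹ = [-12/11; -21/22]
x' − x̄ = [-36/11, -63/22] = K·y
y = (KᵀK)⁻¹·Kᵀ·(x' − x̄) = [3]
z = y + H·x̄ = [3] + [-2] = [1]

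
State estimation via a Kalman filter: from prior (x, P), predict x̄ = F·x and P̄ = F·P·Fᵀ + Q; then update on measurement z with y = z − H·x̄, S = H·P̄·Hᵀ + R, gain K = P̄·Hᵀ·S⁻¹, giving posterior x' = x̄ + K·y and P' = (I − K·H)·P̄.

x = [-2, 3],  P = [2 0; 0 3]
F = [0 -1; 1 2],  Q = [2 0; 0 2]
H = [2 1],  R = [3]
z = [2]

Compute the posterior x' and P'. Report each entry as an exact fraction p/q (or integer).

x' = [-29/15, 76/15]
P' = [59/15 -106/15; -106/15 224/15]

x̄ = F·x = [-3, 4]
P̄ = F·P·Fᵀ + Q = [5 -6; -6 16]
y = z − H·x̄ = [4]
S = H·P̄·Hᵀ + R = [15]
K = P̄·Hᵀ·S⁻¹ = [4/15; 4/15]
x' = x̄ + K·y = [-29/15, 76/15]
P' = (I − K·H)·P̄ = [59/15 -106/15; -106/15 224/15]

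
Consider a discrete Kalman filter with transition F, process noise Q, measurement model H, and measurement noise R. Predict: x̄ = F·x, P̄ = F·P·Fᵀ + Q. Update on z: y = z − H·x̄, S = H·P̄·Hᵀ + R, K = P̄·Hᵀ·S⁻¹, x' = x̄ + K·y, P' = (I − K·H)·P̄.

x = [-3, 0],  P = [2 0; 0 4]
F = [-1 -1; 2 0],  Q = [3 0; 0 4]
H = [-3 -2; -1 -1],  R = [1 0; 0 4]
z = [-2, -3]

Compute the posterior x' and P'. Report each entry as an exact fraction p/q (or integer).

x' = [1065/433, -1114/433]
P' = [1600/433 -2316/433; -2316/433 3452/433]

x̄ = F·x = [3, -6]
P̄ = F·P·Fᵀ + Q = [9 -4; -4 12]
y = z − H·x̄ = [-5, -6]
S = H·P̄·Hᵀ + R = [82 31; 31 17]
K = P̄·Hᵀ·S⁻¹ = [-168/433 179/433; 44/433 -284/433]
x' = x̄ + K·y = [1065/433, -1114/433]
P' = (I − K·H)·P̄ = [1600/433 -2316/433; -2316/433 3452/433]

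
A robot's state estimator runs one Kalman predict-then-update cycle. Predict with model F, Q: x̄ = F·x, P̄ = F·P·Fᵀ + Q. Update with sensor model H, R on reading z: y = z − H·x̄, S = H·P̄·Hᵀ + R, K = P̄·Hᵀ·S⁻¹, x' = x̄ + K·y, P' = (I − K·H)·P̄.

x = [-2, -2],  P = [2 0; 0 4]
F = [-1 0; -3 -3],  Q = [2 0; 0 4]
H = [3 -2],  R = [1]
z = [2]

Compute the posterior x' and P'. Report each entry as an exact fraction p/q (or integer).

x' = [2, 404/197]
P' = [4 6; 6 1822/197]

x̄ = F·x = [2, 12]
P̄ = F·P·Fᵀ + Q = [4 6; 6 58]
y = z − H·x̄ = [20]
S = H·P̄·Hᵀ + R = [197]
K = P̄·Hᵀ·S⁻¹ = [0; -98/197]
x' = x̄ + K·y = [2, 404/197]
P' = (I − K·H)·P̄ = [4 6; 6 1822/197]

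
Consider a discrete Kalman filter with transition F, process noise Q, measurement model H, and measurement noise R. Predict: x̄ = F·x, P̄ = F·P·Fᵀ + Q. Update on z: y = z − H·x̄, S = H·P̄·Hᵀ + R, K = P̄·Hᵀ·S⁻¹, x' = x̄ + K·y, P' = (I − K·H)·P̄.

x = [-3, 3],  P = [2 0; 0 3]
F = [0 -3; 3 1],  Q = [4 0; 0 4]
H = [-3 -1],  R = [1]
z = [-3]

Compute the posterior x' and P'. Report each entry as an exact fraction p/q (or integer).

x' = [765/251, -1578/251]
P' = [725/251 -2091/251; -2091/251 6271/251]

x̄ = F·x = [-9, -6]
P̄ = F·P·Fᵀ + Q = [31 -9; -9 25]
y = z − H·x̄ = [-36]
S = H·P̄·Hᵀ + R = [251]
K = P̄·Hᵀ·S⁻¹ = [-84/251; 2/251]
x' = x̄ + K·y = [765/251, -1578/251]
P' = (I − K·H)·P̄ = [725/251 -2091/251; -2091/251 6271/251]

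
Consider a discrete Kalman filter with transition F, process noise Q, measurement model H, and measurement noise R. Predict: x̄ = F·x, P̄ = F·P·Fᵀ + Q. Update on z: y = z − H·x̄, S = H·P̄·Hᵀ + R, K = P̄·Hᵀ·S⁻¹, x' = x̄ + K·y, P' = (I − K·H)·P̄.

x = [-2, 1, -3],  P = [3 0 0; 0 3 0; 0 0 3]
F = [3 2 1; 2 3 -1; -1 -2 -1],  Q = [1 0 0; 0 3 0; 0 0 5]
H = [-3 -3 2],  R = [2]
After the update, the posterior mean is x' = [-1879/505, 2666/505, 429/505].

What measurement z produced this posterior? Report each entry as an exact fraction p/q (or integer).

x̄ = F·x = [-7, 2, 3]
P̄ = F·P·Fᵀ + Q = [43 33 -24; 33 45 -21; -24 -21 23]
S = H·P̄·Hᵀ + R = [2020]
K = P̄·Hᵀ·S⁻¹ = [-69/505; -69/505; 181/2020]
x' − x̄ = [1656/505, 1656/505, -1086/505] = K·y
y = (KᵀK)⁻¹·Kᵀ·(x' − x̄) = [-24]
z = y + H·x̄ = [-24] + [21] = [-3]

z = [-3]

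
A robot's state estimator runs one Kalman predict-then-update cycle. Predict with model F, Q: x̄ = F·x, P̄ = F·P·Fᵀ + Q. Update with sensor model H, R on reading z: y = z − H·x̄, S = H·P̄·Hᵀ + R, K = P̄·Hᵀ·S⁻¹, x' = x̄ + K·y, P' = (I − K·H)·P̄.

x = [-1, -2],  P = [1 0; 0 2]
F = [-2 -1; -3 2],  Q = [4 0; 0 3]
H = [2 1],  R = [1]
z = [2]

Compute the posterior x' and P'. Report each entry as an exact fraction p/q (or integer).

x̄ = F·x = [4, -1]
P̄ = F·P·Fᵀ + Q = [10 2; 2 20]
y = z − H·x̄ = [-5]
S = H·P̄·Hᵀ + R = [69]
K = P̄·Hᵀ·S⁻¹ = [22/69; 8/23]
x' = x̄ + K·y = [166/69, -63/23]
P' = (I − K·H)·P̄ = [206/69 -130/23; -130/23 268/23]

x' = [166/69, -63/23]
P' = [206/69 -130/23; -130/23 268/23]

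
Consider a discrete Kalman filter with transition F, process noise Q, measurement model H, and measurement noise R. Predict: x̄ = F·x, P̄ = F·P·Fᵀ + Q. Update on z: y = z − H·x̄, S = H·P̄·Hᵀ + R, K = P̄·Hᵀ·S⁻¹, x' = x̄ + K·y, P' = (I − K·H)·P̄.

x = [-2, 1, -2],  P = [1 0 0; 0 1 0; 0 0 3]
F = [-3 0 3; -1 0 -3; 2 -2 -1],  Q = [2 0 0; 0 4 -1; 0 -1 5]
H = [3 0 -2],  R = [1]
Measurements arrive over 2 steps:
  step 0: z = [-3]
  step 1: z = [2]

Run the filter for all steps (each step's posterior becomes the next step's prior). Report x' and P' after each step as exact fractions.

step 0: x' = [-1584/587, 5620/587, -1501/587], P' = [1570/587 -1992/587 2283/587; -1992/587 11728/587 -2946/587; 2283/587 -2946/587 3463/587]
step 1: x' = [-19385/63292, 1339727/189876, -144901/94938], P' = [573923/63292 -1402207/63292 430175/31646; -1402207/63292 15419161/189876 -3158603/94938; 430175/31646 -3158603/94938 979123/47469]

step 0: x̄ = F·x = [0, 8, -4]
step 0: P̄ = F·P·Fᵀ + Q = [38 -24 -15; -24 32 6; -15 6 16]
step 0: y = z − H·x̄ = [-11]
step 0: S = H·P̄·Hᵀ + R = [587]
step 0: K = P̄·Hᵀ·S⁻¹ = [144/587; -84/587; -77/587]
step 0: x' = x̄ + K·y = [-1584/587, 5620/587, -1501/587]
step 0: P' = (I − K·H)·P̄ = [1570/587 -1992/587 2283/587; -1992/587 11728/587 -2946/587; 2283/587 -2946/587 3463/587]
step 1: x̄ = F·x = [249/587, 6087/587, -12907/587]
step 1: P̄ = F·P·Fᵀ + Q = [5377/587 -12759/587 6462/587; -12759/587 48783/587 -26413/587; 6462/587 -26413/587 54610/587]
step 1: y = z − H·x̄ = [-25387/587]
step 1: S = H·P̄·Hᵀ + R = [189876/587]
step 1: K = P̄·Hᵀ·S⁻¹ = [1069/63292; 14549/189876; -44917/94938]
step 1: x' = x̄ + K·y = [-19385/63292, 1339727/189876, -144901/94938]
step 1: P' = (I − K·H)·P̄ = [573923/63292 -1402207/63292 430175/31646; -1402207/63292 15419161/189876 -3158603/94938; 430175/31646 -3158603/94938 979123/47469]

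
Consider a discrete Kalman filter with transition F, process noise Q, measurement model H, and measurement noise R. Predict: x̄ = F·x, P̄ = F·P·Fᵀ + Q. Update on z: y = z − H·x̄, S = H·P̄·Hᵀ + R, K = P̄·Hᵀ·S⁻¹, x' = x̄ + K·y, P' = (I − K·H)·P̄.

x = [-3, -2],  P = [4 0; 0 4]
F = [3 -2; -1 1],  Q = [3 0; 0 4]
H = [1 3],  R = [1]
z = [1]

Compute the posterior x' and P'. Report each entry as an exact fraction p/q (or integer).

x̄ = F·x = [-5, 1]
P̄ = F·P·Fᵀ + Q = [55 -20; -20 12]
y = z − H·x̄ = [3]
S = H·P̄·Hᵀ + R = [44]
K = P̄·Hᵀ·S⁻¹ = [-5/44; 4/11]
x' = x̄ + K·y = [-235/44, 23/11]
P' = (I − K·H)·P̄ = [2395/44 -200/11; -200/11 68/11]

x' = [-235/44, 23/11]
P' = [2395/44 -200/11; -200/11 68/11]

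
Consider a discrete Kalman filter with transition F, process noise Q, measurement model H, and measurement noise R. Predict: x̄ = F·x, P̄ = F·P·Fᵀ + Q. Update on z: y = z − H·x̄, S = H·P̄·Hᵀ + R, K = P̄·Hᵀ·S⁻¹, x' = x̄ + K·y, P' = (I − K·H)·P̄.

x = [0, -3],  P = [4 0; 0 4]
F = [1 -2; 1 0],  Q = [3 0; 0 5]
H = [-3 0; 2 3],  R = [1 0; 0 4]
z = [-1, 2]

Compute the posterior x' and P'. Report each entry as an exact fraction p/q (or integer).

x' = [6203/16524, 2855/8262]
P' = [1811/16524 -565/8262; -565/8262 1919/4131]

x̄ = F·x = [6, 0]
P̄ = F·P·Fᵀ + Q = [23 4; 4 9]
y = z − H·x̄ = [17, -10]
S = H·P̄·Hᵀ + R = [208 -174; -174 225]
K = P̄·Hᵀ·S⁻¹ = [-1811/5508 29/8262; 565/2754 1298/4131]
x' = x̄ + K·y = [6203/16524, 2855/8262]
P' = (I − K·H)·P̄ = [1811/16524 -565/8262; -565/8262 1919/4131]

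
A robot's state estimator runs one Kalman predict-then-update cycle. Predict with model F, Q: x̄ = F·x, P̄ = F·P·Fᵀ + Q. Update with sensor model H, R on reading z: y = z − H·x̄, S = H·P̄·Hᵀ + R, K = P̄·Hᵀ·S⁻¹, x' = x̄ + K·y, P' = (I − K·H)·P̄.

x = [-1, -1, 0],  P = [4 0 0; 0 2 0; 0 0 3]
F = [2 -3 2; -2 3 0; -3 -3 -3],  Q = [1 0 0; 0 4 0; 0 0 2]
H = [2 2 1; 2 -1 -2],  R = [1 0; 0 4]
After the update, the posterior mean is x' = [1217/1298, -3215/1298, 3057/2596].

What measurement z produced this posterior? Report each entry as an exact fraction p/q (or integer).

x̄ = F·x = [1, -1, 6]
P̄ = F·P·Fᵀ + Q = [47 -34 -24; -34 38 6; -24 6 83]
S = H·P̄·Hᵀ + R = [80 -104; -104 914]
K = P̄·Hᵀ·S⁻¹ = [5033/15576 893/3894; 131/15576 -499/3894; 10039/31152 -1589/7788]
x' − x̄ = [-81/1298, -1917/1298, -12519/2596] = K·y
y = (KᵀK)⁻¹·Kᵀ·(x' − x̄) = [-8, 11]
z = y + H·x̄ = [-8, 11] + [6, -9] = [-2, 2]

z = [-2, 2]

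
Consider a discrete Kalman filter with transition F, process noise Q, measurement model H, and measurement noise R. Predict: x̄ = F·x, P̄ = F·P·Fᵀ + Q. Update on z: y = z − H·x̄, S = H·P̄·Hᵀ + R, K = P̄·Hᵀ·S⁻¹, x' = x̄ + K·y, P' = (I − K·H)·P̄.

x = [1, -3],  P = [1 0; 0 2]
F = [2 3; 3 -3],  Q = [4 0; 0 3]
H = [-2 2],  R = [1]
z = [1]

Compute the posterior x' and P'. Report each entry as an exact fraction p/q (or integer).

x̄ = F·x = [-7, 12]
P̄ = F·P·Fᵀ + Q = [26 -12; -12 30]
y = z − H·x̄ = [-37]
S = H·P̄·Hᵀ + R = [321]
K = P̄·Hᵀ·S⁻¹ = [-76/321; 28/107]
x' = x̄ + K·y = [565/321, 248/107]
P' = (I − K·H)·P̄ = [2570/321 844/107; 844/107 858/107]

x' = [565/321, 248/107]
P' = [2570/321 844/107; 844/107 858/107]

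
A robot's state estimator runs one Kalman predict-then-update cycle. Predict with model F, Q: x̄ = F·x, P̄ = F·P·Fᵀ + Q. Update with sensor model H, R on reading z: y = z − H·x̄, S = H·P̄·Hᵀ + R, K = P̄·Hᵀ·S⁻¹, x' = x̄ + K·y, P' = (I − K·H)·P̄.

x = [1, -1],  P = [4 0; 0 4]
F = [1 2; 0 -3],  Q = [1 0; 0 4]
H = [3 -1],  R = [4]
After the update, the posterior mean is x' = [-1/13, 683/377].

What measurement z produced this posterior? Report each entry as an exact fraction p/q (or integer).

x̄ = F·x = [-1, 3]
P̄ = F·P·Fᵀ + Q = [21 -24; -24 40]
S = H·P̄·Hᵀ + R = [377]
K = P̄·Hᵀ·S⁻¹ = [3/13; -112/377]
x' − x̄ = [12/13, -448/377] = K·y
y = (KᵀK)⁻¹·Kᵀ·(x' − x̄) = [4]
z = y + H·x̄ = [4] + [-6] = [-2]

z = [-2]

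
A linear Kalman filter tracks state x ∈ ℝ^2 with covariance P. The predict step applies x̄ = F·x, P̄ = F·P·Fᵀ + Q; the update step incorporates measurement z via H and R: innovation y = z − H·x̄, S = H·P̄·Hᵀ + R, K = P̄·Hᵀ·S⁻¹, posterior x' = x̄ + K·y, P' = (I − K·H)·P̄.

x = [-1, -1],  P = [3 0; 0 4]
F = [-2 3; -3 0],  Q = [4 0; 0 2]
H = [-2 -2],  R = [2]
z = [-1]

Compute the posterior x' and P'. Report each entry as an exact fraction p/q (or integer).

x' = [-89/47, 12/5]
P' = [484/47 -10; -10 51/5]

x̄ = F·x = [-1, 3]
P̄ = F·P·Fᵀ + Q = [52 18; 18 29]
y = z − H·x̄ = [3]
S = H·P̄·Hᵀ + R = [470]
K = P̄·Hᵀ·S⁻¹ = [-14/47; -1/5]
x' = x̄ + K·y = [-89/47, 12/5]
P' = (I − K·H)·P̄ = [484/47 -10; -10 51/5]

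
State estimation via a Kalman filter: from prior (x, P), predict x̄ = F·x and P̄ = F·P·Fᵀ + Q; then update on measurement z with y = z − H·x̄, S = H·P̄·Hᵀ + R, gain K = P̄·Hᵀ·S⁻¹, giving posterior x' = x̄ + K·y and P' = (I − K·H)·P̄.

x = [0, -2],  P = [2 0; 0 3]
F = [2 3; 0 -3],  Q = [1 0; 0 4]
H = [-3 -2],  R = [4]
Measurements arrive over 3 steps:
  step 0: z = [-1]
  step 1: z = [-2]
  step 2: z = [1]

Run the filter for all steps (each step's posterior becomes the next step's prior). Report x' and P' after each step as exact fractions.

step 0: x' = [-195/64, 635/128], P' = [423/32 -1215/64; -1215/64 3607/128]
step 1: x' = [56532/9607, -76573/9607], P' = [556744/9607 -845454/9607; -845454/9607 1292783/9607]
step 2: x' = [566415/152009, -901811/152009], P' = [19536034/152009 -29693271/152009; -29693271/152009 452719027/1520090]

step 0: x̄ = F·x = [-6, 6]
step 0: P̄ = F·P·Fᵀ + Q = [36 -27; -27 31]
step 0: y = z − H·x̄ = [-7]
step 0: S = H·P̄·Hᵀ + R = [128]
step 0: K = P̄·Hᵀ·S⁻¹ = [-27/64; 19/128]
step 0: x' = x̄ + K·y = [-195/64, 635/128]
step 0: P' = (I − K·H)·P̄ = [423/32 -1215/64; -1215/64 3607/128]
step 1: x̄ = F·x = [1125/128, -1905/128]
step 1: P̄ = F·P·Fᵀ + Q = [10199/128 -17883/128; -17883/128 32975/128]
step 1: y = z − H·x̄ = [-691/128]
step 1: S = H·P̄·Hᵀ + R = [9607/128]
step 1: K = P̄·Hᵀ·S⁻¹ = [5169/9607; -12301/9607]
step 1: x' = x̄ + K·y = [56532/9607, -76573/9607]
step 1: P' = (I − K·H)·P̄ = [556744/9607 -845454/9607; -845454/9607 1292783/9607]
step 2: x̄ = F·x = [-116655/9607, 229719/9607]
step 2: P̄ = F·P·Fᵀ + Q = [3726182/9607 -6562323/9607; -6562323/9607 11673475/9607]
step 2: y = z − H·x̄ = [9160/739]
step 2: S = H·P̄·Hᵀ + R = [116930/739]
step 2: K = P̄·Hᵀ·S⁻¹ = [14970/11693; -281537/116930]
step 2: x' = x̄ + K·y = [566415/152009, -901811/152009]
step 2: P' = (I − K·H)·P̄ = [19536034/152009 -29693271/152009; -29693271/152009 452719027/1520090]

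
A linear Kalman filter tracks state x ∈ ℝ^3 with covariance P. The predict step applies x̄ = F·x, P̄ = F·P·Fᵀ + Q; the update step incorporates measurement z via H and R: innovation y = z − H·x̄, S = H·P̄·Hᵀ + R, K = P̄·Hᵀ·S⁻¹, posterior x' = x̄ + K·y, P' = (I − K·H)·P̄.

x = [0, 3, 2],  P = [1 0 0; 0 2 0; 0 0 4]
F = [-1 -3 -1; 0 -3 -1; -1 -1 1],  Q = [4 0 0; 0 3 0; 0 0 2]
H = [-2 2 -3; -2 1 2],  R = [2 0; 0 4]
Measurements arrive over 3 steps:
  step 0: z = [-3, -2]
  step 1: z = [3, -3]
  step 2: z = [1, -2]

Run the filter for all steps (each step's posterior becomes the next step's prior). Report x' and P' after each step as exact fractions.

step 0: x' = [-40505/8363, -69238/8363, -11215/8363], P' = [95280/8363 128756/8363 23538/8363; 128756/8363 180500/8363 34696/8363; 23538/8363 34696/8363 8586/8363]
step 1: x' = [28498559/10959021, 12336125/3653007, -4724398/10959021], P' = [1683449800/120549231 764121844/40183077 447717550/120549231; 764121844/40183077 357059996/13394359 216655924/40183077; 447717550/120549231 216655924/40183077 157512880/120549231]
step 2: x' = [828696756217/520802655790, 338424135107/208321062316, -140202561559/416642124632], P' = [3686513356468/260401327895 1004239245946/52080265579 196285947867/52080265579; 1004239245946/52080265579 1407566911787/52080265579 569513165061/104160531158; 196285947867/52080265579 569513165061/104160531158 275391281303/208321062316]

step 0: x̄ = F·x = [-11, -11, -1]
step 0: P̄ = F·P·Fᵀ + Q = [27 22 3; 22 25 2; 3 2 9]
step 0: y = z − H·x̄ = [-6, -11]
step 0: S = H·P̄·Hᵀ + R = [127 -20; -20 69]
step 0: K = P̄·Hᵀ·S⁻¹ = [-1831/8363 -3682/8363; -300/8363 -1905/8363; -1721/8363 1198/8363]
step 0: x' = x̄ + K·y = [-40505/8363, -69238/8363, -11215/8363]
step 0: P' = (I − K·H)·P̄ = [95280/8363 128756/8363 23538/8363; 128756/8363 180500/8363 34696/8363; 23538/8363 34696/8363 8586/8363]
step 1: x̄ = F·x = [259434/8363, 218929/8363, 98528/8363]
step 1: P̄ = F·P·Fᵀ + Q = [2789606/8363 2251068/8363 1073826/8363; 2251068/8363 1866351/8363 873328/8363; 1073826/8363 873328/8363 442136/8363]
step 1: y = z − H·x̄ = [401683/8363, 77794/8363]
step 1: S = H·P̄·Hᵀ + R = [7017210/8363 1752882/8363; 1752882/8363 725203/8363]
step 1: K = P̄·Hᵀ·S⁻¹ = [-62660593/120549231 -14924914/40183077; -17925742/40183077 -1979321/13394359; -34019098/120549231 5796536/40183077]
step 1: x' = x̄ + K·y = [28498559/10959021, 12336125/3653007, -4724398/10959021]
step 1: P' = (I − K·H)·P̄ = [1683449800/120549231 764121844/40183077 447717550/120549231; 764121844/40183077 357059996/13394359 216655924/40183077; 447717550/120549231 216655924/40183077 157512880/120549231]
step 2: x̄ = F·x = [-134799286/10959021, -106300727/10959021, -23410444/3653007]
step 2: P̄ = F·P·Fᵀ + Q = [4526768564/10959021 3663999394/10959021 576851012/3653007; 3663999394/10959021 33340826881/120549231 469938958/3653007; 576851012/3653007 469938958/3653007 77625874/1217669]
step 2: y = z − H·x̄ = [-256732093/10959021, -14917741/3653007]
step 2: S = H·P̄·Hᵀ + R = [121852103248/120549231 10501964608/40183077; 10501964608/40183077 1363109853/13394359]
step 2: K = P̄·Hᵀ·S⁻¹ = [-274923471481/520802655790 -97242751134/260401327895; -95228831819/208321062316 -7849603761/52080265579; -118408766601/416642124632 7470081862/52080265579]
step 2: x' = x̄ + K·y = [828696756217/520802655790, 338424135107/208321062316, -140202561559/416642124632]
step 2: P' = (I − K·H)·P̄ = [3686513356468/260401327895 1004239245946/52080265579 196285947867/52080265579; 1004239245946/52080265579 1407566911787/52080265579 569513165061/104160531158; 196285947867/52080265579 569513165061/104160531158 275391281303/208321062316]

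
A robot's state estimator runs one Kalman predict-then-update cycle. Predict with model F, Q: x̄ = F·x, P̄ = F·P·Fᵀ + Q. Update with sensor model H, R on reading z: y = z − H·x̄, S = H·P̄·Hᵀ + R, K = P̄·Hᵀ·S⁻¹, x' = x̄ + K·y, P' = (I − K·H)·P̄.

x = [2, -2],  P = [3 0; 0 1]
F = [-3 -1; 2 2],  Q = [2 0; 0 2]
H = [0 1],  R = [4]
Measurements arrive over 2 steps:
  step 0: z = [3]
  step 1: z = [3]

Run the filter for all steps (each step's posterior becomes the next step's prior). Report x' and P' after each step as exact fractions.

step 0: x̄ = F·x = [-4, 0]
step 0: P̄ = F·P·Fᵀ + Q = [30 -20; -20 18]
step 0: y = z − H·x̄ = [3]
step 0: S = H·P̄·Hᵀ + R = [22]
step 0: K = P̄·Hᵀ·S⁻¹ = [-10/11; 9/11]
step 0: x' = x̄ + K·y = [-74/11, 27/11]
step 0: P' = (I − K·H)·P̄ = [130/11 -40/11; -40/11 36/11]
step 1: x̄ = F·x = [195/11, -94/11]
step 1: P̄ = F·P·Fᵀ + Q = [988/11 -532/11; -532/11 366/11]
step 1: y = z − H·x̄ = [127/11]
step 1: S = H·P̄·Hᵀ + R = [410/11]
step 1: K = P̄·Hᵀ·S⁻¹ = [-266/205; 183/205]
step 1: x' = x̄ + K·y = [563/205, 361/205]
step 1: P' = (I − K·H)·P̄ = [5548/205 -1064/205; -1064/205 732/205]

step 0: x' = [-74/11, 27/11], P' = [130/11 -40/11; -40/11 36/11]
step 1: x' = [563/205, 361/205], P' = [5548/205 -1064/205; -1064/205 732/205]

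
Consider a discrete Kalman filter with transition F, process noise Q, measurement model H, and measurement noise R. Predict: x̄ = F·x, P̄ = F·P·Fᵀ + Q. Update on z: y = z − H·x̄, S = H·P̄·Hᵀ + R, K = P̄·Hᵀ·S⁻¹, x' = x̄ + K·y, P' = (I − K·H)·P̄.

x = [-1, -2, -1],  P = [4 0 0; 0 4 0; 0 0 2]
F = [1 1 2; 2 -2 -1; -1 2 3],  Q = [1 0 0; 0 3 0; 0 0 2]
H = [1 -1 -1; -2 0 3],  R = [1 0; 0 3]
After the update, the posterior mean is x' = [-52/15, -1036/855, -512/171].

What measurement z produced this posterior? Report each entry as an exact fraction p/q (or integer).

x̄ = F·x = [-5, 3, -6]
P̄ = F·P·Fᵀ + Q = [17 -4 16; -4 37 -30; 16 -30 40]
S = H·P̄·Hᵀ + R = [11 8; 8 239]
K = P̄·Hᵀ·S⁻¹ = [19/45 2/45; -1973/2565 -814/2565; 146/513 184/513]
x' − x̄ = [23/15, -3601/855, 514/171] = K·y
y = (KᵀK)⁻¹·Kᵀ·(x' − x̄) = [3, 6]
z = y + H·x̄ = [3, 6] + [-2, -8] = [1, -2]

z = [1, -2]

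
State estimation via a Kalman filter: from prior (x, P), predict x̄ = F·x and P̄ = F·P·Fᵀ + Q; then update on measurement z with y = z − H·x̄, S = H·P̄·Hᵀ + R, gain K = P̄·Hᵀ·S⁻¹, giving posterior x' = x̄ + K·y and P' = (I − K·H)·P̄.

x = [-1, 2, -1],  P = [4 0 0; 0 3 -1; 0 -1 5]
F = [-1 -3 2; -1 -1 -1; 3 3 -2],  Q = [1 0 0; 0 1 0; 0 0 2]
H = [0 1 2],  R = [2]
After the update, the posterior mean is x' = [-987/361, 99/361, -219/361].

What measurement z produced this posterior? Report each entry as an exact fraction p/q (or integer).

z = [-1]

x̄ = F·x = [-7, 0, 5]
P̄ = F·P·Fᵀ + Q = [64 2 -71; 2 11 -10; -71 -10 97]
S = H·P̄·Hᵀ + R = [361]
K = P̄·Hᵀ·S⁻¹ = [-140/361; -9/361; 184/361]
x' − x̄ = [1540/361, 99/361, -2024/361] = K·y
y = (KᵀK)⁻¹·Kᵀ·(x' − x̄) = [-11]
z = y + H·x̄ = [-11] + [10] = [-1]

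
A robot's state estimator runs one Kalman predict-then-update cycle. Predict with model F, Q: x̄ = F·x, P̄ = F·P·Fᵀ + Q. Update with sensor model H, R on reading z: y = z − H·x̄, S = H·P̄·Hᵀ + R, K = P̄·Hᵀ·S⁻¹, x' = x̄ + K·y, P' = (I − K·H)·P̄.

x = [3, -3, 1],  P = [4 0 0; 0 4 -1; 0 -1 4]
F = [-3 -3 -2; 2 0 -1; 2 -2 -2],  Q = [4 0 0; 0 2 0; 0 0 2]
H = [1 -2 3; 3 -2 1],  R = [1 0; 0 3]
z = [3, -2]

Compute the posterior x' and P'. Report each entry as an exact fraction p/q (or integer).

x' = [-32462/33271, 14824/33271, 55134/33271]
P' = [268416/166355 434563/166355 200498/166355; 434563/166355 953094/166355 504474/166355; 200498/166355 504474/166355 297054/166355]

x̄ = F·x = [-2, 5, 10]
P̄ = F·P·Fᵀ + Q = [80 -19 6; -19 22 22; 6 22 42]
y = z − H·x̄ = [-15, 4]
S = H·P̄·Hᵀ + R = [395 490; 490 1029]
K = P̄·Hᵀ·S⁻¹ = [16/3395 9108/33271; 853/3395 -6535/33271; 1688/3395 -7360/33271]
x' = x̄ + K·y = [-32462/33271, 14824/33271, 55134/33271]
P' = (I − K·H)·P̄ = [268416/166355 434563/166355 200498/166355; 434563/166355 953094/166355 504474/166355; 200498/166355 504474/166355 297054/166355]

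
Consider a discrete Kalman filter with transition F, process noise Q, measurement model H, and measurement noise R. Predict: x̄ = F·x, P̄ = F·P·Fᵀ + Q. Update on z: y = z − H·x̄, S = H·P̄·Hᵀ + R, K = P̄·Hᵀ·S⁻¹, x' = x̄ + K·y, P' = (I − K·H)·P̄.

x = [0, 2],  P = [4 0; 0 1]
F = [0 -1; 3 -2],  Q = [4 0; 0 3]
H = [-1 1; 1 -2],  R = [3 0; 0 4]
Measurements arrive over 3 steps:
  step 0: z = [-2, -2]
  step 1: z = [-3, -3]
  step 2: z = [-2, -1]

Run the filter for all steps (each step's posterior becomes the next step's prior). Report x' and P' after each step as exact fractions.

step 0: x̄ = F·x = [-2, -4]
step 0: P̄ = F·P·Fᵀ + Q = [5 2; 2 43]
step 0: y = z − H·x̄ = [0, -8]
step 0: S = H·P̄·Hᵀ + R = [47 -85; -85 173]
step 0: K = P̄·Hᵀ·S⁻¹ = [-217/453 -104/453; -47/906 -463/906]
step 0: x' = x̄ + K·y = [-74/453, 40/453]
step 0: P' = (I − K·H)·P̄ = [1718/453 1067/453; 1067/453 1993/906]
step 1: x̄ = F·x = [-40/453, -2/3]
step 1: P̄ = F·P·Fᵀ + Q = [5617/906 -8/3; -8/3 53/3]
step 1: y = z − H·x̄ = [-1097/453, -641/151]
step 1: S = H·P̄·Hᵀ + R = [29173/906 -14959/302; -14959/302 27643/302]
step 1: K = P̄·Hᵀ·S⁻¹ = [-15551/31957 -30722/223699; -2729/63914 -196075/447398]
step 1: x' = x̄ + K·y = [374275/223699, 290170/223699]
step 1: P' = (I − K·H)·P̄ = [776030/223699 449459/223699; 449459/223699 841609/447398]
step 2: x̄ = F·x = [-290170/223699, 542485/223699]
step 2: P̄ = F·P·Fᵀ + Q = [2631201/447398 -506768/223699; -506768/223699 3945077/223699]
step 2: y = z − H·x̄ = [-1280053/223699, 1151441/223699]
step 2: S = H·P̄·Hᵀ + R = [13890621/447398 -21452117/447398; -21452117/447398 40035553/447398]
step 2: K = P̄·Hᵀ·S⁻¹ = [-51396345/107203619 -15066026/107203619; -8492111/214407238 -94488403/214407238]
step 2: x' = x̄ + K·y = [77493111/107203619, 41093705/107203619]
step 2: P' = (I − K·H)·P̄ = [368642174/107203619 214453139/107203619; 214453139/107203619 403429945/214407238]

step 0: x' = [-74/453, 40/453], P' = [1718/453 1067/453; 1067/453 1993/906]
step 1: x' = [374275/223699, 290170/223699], P' = [776030/223699 449459/223699; 449459/223699 841609/447398]
step 2: x' = [77493111/107203619, 41093705/107203619], P' = [368642174/107203619 214453139/107203619; 214453139/107203619 403429945/214407238]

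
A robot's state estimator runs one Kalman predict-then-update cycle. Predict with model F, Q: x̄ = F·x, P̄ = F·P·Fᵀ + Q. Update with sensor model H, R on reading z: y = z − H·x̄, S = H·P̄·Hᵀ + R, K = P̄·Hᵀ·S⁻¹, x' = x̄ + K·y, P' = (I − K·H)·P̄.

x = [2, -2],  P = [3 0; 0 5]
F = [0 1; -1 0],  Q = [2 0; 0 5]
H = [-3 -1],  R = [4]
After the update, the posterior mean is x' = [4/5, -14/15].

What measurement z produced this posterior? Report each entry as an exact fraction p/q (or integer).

x̄ = F·x = [-2, -2]
P̄ = F·P·Fᵀ + Q = [7 0; 0 8]
S = H·P̄·Hᵀ + R = [75]
K = P̄·Hᵀ·S⁻¹ = [-7/25; -8/75]
x' − x̄ = [14/5, 16/15] = K·y
y = (KᵀK)⁻¹·Kᵀ·(x' − x̄) = [-10]
z = y + H·x̄ = [-10] + [8] = [-2]

z = [-2]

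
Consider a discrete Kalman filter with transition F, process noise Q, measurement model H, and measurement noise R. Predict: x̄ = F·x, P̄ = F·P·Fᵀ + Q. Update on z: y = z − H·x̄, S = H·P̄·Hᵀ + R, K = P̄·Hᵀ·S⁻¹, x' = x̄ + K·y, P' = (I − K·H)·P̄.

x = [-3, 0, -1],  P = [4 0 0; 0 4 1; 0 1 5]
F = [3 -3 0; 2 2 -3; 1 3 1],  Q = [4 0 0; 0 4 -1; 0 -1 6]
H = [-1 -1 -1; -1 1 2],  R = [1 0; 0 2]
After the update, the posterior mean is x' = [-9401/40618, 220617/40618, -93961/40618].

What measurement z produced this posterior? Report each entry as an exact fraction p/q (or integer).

z = [-3, 1]

x̄ = F·x = [-9, -3, -4]
P̄ = F·P·Fᵀ + Q = [76 9 -27; 9 69 9; -27 9 57]
S = H·P̄·Hᵀ + R = [185 -107; -107 501]
K = P̄·Hᵀ·S⁻¹ = [-42005/81236 -28591/81236; -35241/81236 5121/81236; -3489/81236 23577/81236]
x' − x̄ = [356161/40618, 342471/40618, 68511/40618] = K·y
y = (KᵀK)⁻¹·Kᵀ·(x' − x̄) = [-19, 3]
z = y + H·x̄ = [-19, 3] + [16, -2] = [-3, 1]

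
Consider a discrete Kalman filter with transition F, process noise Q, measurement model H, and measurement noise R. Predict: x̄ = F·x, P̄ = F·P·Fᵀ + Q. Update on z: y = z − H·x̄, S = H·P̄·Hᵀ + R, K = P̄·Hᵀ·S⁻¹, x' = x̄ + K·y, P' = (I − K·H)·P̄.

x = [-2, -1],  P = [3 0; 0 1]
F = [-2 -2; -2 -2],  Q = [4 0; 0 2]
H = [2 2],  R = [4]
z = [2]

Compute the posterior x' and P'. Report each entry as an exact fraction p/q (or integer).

x' = [30/71, 52/71]
P' = [124/71 -88/71; -88/71 122/71]

x̄ = F·x = [6, 6]
P̄ = F·P·Fᵀ + Q = [20 16; 16 18]
y = z − H·x̄ = [-22]
S = H·P̄·Hᵀ + R = [284]
K = P̄·Hᵀ·S⁻¹ = [18/71; 17/71]
x' = x̄ + K·y = [30/71, 52/71]
P' = (I − K·H)·P̄ = [124/71 -88/71; -88/71 122/71]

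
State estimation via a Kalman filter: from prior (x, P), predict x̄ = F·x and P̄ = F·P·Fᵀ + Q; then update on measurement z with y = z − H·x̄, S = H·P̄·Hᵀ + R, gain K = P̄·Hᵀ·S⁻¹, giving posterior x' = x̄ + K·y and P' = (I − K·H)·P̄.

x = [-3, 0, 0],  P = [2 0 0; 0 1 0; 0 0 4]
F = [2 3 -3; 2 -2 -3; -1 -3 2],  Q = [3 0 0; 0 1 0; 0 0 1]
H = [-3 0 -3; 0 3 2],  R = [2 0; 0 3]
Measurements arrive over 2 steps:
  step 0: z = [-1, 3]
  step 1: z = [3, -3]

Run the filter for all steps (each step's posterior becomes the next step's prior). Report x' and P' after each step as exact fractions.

step 0: x̄ = F·x = [-6, -6, 3]
step 0: P̄ = F·P·Fᵀ + Q = [56 38 -37; 38 49 -22; -37 -22 28]
step 0: y = z − H·x̄ = [-10, 15]
step 0: S = H·P̄·Hᵀ + R = [92 -90; -90 292]
step 0: K = P̄·Hᵀ·S⁻¹ = [-3261/4691 -725/9382; -2373/9382 1289/4691; 1746/4691 755/9382]
step 0: x' = x̄ + K·y = [-1947/9382, 3054/4691, 4551/9382]
step 0: P' = (I − K·H)·P̄ = [91319/4691 118135/9382 -89145/4691; 118135/9382 40140/4691 -116553/9382; -89145/4691 -116553/9382 87981/4691]
step 1: x̄ = F·x = [777/9382, -29763/9382, -7275/9382]
step 1: P̄ = F·P·Fᵀ + Q = [4359965/4691 4557939/9382 -3101554/4691; 4557939/9382 1220238/4691 -3242703/9382; -3101554/4691 -3242703/9382 2219497/4691]
step 1: y = z − H·x̄ = [4326/4691, 75693/9382]
step 1: S = H·P̄·Hᵀ + R = [3396568/4691 -626220/4691; -626220/4691 417985/4691]
step 1: K = P̄·Hᵀ·S⁻¹ = [-7193667/6258568 -804656/3911605; -11998647/21904988 701808/3911605; 35808075/43809976 812111/3911605]
step 1: x' = x̄ + K·y = [-41256561/15646420, -8722773/3911605, 25869081/15646420]
step 1: P' = (I − K·H)·P̄ = [1007625859/31292840 324663699/15646420 -983646969/31292840; 324663699/15646420 754042113/54762470 -2232650403/109524940; -983646969/31292840 -2232650403/109524940 6766168533/219049880]

step 0: x' = [-1947/9382, 3054/4691, 4551/9382], P' = [91319/4691 118135/9382 -89145/4691; 118135/9382 40140/4691 -116553/9382; -89145/4691 -116553/9382 87981/4691]
step 1: x' = [-41256561/15646420, -8722773/3911605, 25869081/15646420], P' = [1007625859/31292840 324663699/15646420 -983646969/31292840; 324663699/15646420 754042113/54762470 -2232650403/109524940; -983646969/31292840 -2232650403/109524940 6766168533/219049880]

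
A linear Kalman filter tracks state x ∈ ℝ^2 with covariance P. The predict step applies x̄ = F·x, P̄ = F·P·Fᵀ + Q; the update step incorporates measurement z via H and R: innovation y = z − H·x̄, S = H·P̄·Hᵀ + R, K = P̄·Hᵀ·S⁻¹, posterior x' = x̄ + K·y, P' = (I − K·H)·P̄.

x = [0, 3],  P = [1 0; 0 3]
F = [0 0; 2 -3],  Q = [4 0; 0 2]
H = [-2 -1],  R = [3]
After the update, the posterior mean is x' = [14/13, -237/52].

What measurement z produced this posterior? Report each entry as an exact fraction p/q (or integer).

x̄ = F·x = [0, -9]
P̄ = F·P·Fᵀ + Q = [4 0; 0 33]
S = H·P̄·Hᵀ + R = [52]
K = P̄·Hᵀ·S⁻¹ = [-2/13; -33/52]
x' − x̄ = [14/13, 231/52] = K·y
y = (KᵀK)⁻¹·Kᵀ·(x' − x̄) = [-7]
z = y + H·x̄ = [-7] + [9] = [2]

z = [2]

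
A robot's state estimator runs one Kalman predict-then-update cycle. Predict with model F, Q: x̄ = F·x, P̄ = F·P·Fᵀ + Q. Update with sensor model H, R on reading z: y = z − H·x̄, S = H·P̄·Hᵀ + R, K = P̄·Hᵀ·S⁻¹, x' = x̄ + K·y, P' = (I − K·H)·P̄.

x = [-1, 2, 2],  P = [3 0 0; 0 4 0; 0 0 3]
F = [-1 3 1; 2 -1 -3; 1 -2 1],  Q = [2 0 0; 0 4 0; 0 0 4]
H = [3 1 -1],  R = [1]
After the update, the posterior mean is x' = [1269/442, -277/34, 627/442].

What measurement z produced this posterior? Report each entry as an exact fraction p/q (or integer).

x̄ = F·x = [9, -10, -3]
P̄ = F·P·Fᵀ + Q = [44 -27 -24; -27 47 5; -24 5 26]
S = H·P̄·Hᵀ + R = [442]
K = P̄·Hᵀ·S⁻¹ = [129/442; -3/34; -93/442]
x' − x̄ = [-2709/442, 63/34, 1953/442] = K·y
y = (KᵀK)⁻¹·Kᵀ·(x' − x̄) = [-21]
z = y + H·x̄ = [-21] + [20] = [-1]

z = [-1]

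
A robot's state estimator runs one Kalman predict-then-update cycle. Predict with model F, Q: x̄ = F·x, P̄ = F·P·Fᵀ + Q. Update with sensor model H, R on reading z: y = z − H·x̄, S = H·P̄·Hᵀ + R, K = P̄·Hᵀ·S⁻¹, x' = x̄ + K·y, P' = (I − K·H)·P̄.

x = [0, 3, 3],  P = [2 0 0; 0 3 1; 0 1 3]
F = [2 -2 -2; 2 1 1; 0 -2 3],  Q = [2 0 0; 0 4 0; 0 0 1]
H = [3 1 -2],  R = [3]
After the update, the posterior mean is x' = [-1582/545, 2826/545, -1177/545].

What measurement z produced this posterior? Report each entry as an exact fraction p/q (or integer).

z = [1]

x̄ = F·x = [-12, 6, 3]
P̄ = F·P·Fᵀ + Q = [42 -8 -8; -8 20 4; -8 4 28]
S = H·P̄·Hᵀ + R = [545]
K = P̄·Hᵀ·S⁻¹ = [134/545; -12/545; -76/545]
x' − x̄ = [4958/545, -444/545, -2812/545] = K·y
y = (KᵀK)⁻¹·Kᵀ·(x' − x̄) = [37]
z = y + H·x̄ = [37] + [-36] = [1]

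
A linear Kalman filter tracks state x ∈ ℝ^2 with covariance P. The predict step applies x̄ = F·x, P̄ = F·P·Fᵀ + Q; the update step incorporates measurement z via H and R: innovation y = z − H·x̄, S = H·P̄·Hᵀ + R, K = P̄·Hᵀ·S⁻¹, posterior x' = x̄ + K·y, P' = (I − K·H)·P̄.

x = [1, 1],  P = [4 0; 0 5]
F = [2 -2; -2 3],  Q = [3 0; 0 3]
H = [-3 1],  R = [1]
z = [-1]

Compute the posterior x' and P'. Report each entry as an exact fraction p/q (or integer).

x̄ = F·x = [0, 1]
P̄ = F·P·Fᵀ + Q = [39 -46; -46 64]
y = z − H·x̄ = [-2]
S = H·P̄·Hᵀ + R = [692]
K = P̄·Hᵀ·S⁻¹ = [-163/692; 101/346]
x' = x̄ + K·y = [163/346, 72/173]
P' = (I − K·H)·P̄ = [419/692 547/346; 547/346 871/173]

x' = [163/346, 72/173]
P' = [419/692 547/346; 547/346 871/173]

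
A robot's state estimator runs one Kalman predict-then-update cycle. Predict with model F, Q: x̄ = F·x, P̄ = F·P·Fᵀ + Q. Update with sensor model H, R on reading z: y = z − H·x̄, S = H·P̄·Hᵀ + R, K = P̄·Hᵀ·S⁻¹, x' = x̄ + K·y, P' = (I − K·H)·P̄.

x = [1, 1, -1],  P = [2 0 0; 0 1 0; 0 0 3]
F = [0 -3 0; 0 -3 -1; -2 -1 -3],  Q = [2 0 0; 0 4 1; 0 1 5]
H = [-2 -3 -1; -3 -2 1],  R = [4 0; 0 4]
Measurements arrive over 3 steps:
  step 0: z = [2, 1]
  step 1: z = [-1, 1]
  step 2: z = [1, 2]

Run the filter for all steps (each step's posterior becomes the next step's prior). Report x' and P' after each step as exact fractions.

step 0: x̄ = F·x = [-3, -2, 0]
step 0: P̄ = F·P·Fᵀ + Q = [11 9 3; 9 16 13; 3 13 41]
step 0: y = z − H·x̄ = [-10, -12]
step 0: S = H·P̄·Hᵀ + R = [431 228; 228 246]
step 0: K = P̄·Hᵀ·S⁻¹ = [-308/9007 -1472/9007; -1491/9007 -907/27021; -3754/9007 3699/9007]
step 0: x' = x̄ + K·y = [-6277/9007, 524/9007, -6848/9007]
step 0: P' = (I − K·H)·P̄ = [12405/9007 -10981/9007 9365/9007; -10981/9007 37247/27021 -9321/9007; 9365/9007 -9321/9007 24249/9007]
step 1: x̄ = F·x = [-1572/9007, 5276/9007, 32574/9007]
step 1: P̄ = F·P·Fᵀ + Q = [129755/9007 83778/9007 -112528/9007; 83778/9007 116092/9007 -21365/9007; -112528/9007 -21365/9007 1013525/27021]
step 1: y = z − H·x̄ = [36251/9007, -17731/9007]
step 1: S = H·P̄·Hᵀ + R = [7094255/27021 6405574/27021; 6405574/27021 11315990/27021]
step 1: K = P̄·Hᵀ·S⁻¹ = [-1742893/103747721 -34847339/207495442; -18726056/103747721 -6573043/207495442; -40850627/103747721 12250497/29642206]
step 1: x' = x̄ + K·y = [18355957/207495442, -16252241/207495442, 252771115/207495442]
step 1: P' = (I − K·H)·P̄ = [245375289/207495442 -214708789/207495442 167318933/207495442; -214708789/207495442 249928913/207495442 -170560713/207495442; 167318933/207495442 -170560713/207495442 503849289/207495442]
step 2: x̄ = F·x = [48756723/207495442, -102007196/103747721, -389386509/103747721]
step 2: P̄ = F·P·Fᵀ + Q = [2664351101/207495442 868839039/103747721 -1036756206/103747721; 868839039/103747721 1279913498/103747721 -13599425/14821103; -1036756206/103747721 -13599425/14821103 3464589321/103747721]
step 2: y = z − H·x̄ = [-542903653/103747721, 932005287/207495442]
step 2: S = H·P̄·Hᵀ + R = [3776481669/14821103 22561292246/103747721; 22561292246/103747721 76032407511/207495442]
step 2: K = P̄·Hᵀ·S⁻¹ = [-1106967075222/66926269717427 -11263106460563/66926269717427; -12105191859357/66926269717427 -2078757793228/66926269717427; -26267852578604/66926269717427 27499053935034/66926269717427]
step 2: x' = x̄ + K·y = [-29071560219984/66926269717427, -11795101106309/66926269717427, 9786802191088/66926269717427]
step 2: P' = (I − K·H)·P̄ = [79119460916053/66926269717427 -69223402087425/66926269717427 53859152731057/66926269717427; -69223402087425/66926269717427 80570561809493/66926269717427 -54844113816201/66926269717427; 53859152731057/66926269717427 -54844113816201/66926269717427 161885446300905/66926269717427]

step 0: x' = [-6277/9007, 524/9007, -6848/9007], P' = [12405/9007 -10981/9007 9365/9007; -10981/9007 37247/27021 -9321/9007; 9365/9007 -9321/9007 24249/9007]
step 1: x' = [18355957/207495442, -16252241/207495442, 252771115/207495442], P' = [245375289/207495442 -214708789/207495442 167318933/207495442; -214708789/207495442 249928913/207495442 -170560713/207495442; 167318933/207495442 -170560713/207495442 503849289/207495442]
step 2: x' = [-29071560219984/66926269717427, -11795101106309/66926269717427, 9786802191088/66926269717427], P' = [79119460916053/66926269717427 -69223402087425/66926269717427 53859152731057/66926269717427; -69223402087425/66926269717427 80570561809493/66926269717427 -54844113816201/66926269717427; 53859152731057/66926269717427 -54844113816201/66926269717427 161885446300905/66926269717427]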